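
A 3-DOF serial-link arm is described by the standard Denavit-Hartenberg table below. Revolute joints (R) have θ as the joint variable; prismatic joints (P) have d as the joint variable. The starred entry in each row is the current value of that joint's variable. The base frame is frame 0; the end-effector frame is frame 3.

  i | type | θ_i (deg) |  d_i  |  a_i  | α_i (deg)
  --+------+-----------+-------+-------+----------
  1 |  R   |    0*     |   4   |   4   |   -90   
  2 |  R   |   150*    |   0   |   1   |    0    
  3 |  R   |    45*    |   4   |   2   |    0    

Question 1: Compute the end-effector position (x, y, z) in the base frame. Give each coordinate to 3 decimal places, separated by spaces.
after link 1: o_1 = (4.0000, 0.0000, 4.0000)
after link 2: o_2 = (3.1340, 0.0000, 3.5000)
after link 3: o_3 = (1.2021, 4.0000, 4.0176)

1.202 4.000 4.018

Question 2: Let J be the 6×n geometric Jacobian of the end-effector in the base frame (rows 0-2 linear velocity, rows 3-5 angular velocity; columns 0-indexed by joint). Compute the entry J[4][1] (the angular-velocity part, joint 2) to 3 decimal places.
1.000

axis z_1 = (0.0000,1.0000,0.0000); lever o_n−o_1 = (-2.7979,4.0000,0.0176)
cross product → J_v[:, 1] = (0.0176,-0.0000,2.7979)
J_ω[:, 1] = z_1
entry J[4][1] = 1.0000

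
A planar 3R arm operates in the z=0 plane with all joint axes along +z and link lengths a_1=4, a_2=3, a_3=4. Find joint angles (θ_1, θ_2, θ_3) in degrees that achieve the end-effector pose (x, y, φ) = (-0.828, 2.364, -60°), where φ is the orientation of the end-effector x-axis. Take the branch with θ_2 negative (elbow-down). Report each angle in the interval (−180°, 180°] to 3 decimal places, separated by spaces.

wrist centre = target − a_3·(cos φ, sin φ) = (-2.8280, 5.8281)
cos θ_2 = (41.9644−4²−3²)/(2·4·3) = 0.7068; θ_2 = -45.0210° (elbow-down)
β = atan2(5.8281,-2.8280) = 115.8843°; ψ = atan2(-2.1221,6.1205) = -19.1223°
θ_1 = β − ψ = 135.0066°
θ_3 = φ − θ_1 − θ_2 = -149.9856° (wrapped to (-180°,180°])

135.007 -45.021 -149.986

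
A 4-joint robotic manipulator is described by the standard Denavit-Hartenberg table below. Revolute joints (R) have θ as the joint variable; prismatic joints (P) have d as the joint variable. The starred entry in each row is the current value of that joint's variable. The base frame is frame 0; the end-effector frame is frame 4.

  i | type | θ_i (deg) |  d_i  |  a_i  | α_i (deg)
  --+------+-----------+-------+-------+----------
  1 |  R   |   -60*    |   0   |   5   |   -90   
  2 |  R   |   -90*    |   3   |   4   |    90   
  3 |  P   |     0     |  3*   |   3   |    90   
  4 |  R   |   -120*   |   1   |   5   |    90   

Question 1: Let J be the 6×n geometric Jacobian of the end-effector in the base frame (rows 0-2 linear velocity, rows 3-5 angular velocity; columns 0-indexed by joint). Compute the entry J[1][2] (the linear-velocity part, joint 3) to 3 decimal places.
prismatic axis z_2 = (-0.5000,0.8660,0.0000)
J_v[:, 2] = z_2; J_ω[:, 2] = (0,0,0)
entry J[1][2] = 0.8660

0.866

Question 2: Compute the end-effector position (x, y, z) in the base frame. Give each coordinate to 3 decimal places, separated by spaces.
after link 1: o_1 = (2.5000, -4.3301, 0.0000)
after link 2: o_2 = (5.0981, -2.8301, 4.0000)
after link 3: o_3 = (3.5981, -0.2321, 7.0000)
after link 4: o_4 = (4.8971, -4.4821, 4.5000)

4.897 -4.482 4.500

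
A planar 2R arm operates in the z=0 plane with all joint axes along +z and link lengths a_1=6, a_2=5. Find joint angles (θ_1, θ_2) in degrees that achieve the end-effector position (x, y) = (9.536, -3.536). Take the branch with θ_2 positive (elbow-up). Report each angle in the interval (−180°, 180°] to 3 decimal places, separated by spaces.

cos θ_2 = (103.4386−6²−5²)/(2·6·5) = 0.7073; θ_2 = 44.9835° (elbow-up)
β = atan2(-3.5360,9.5360) = -20.3451°; ψ = atan2(3.5345,9.5365) = 20.3361°
θ_1 = β − ψ = -40.6812°

-40.681 44.984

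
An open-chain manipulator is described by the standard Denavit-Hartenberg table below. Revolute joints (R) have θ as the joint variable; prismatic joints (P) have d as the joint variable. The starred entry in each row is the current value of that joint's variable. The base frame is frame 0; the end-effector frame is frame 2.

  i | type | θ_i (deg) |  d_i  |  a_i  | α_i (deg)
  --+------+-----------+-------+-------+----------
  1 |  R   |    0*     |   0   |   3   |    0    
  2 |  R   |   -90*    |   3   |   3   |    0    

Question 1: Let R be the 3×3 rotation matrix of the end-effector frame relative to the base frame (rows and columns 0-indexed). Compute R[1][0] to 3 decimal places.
-1.000

End-effector x-axis (col 0 of R) = (0.0000,-1.0000,0.0000)
R[1][0] = -1.0000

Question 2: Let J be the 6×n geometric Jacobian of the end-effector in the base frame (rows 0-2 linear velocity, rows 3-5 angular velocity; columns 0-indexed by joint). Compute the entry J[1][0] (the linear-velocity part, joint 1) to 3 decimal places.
3.000

axis z_0 = ẑ; lever o_n−o_0 = (3.0000,-3.0000,3.0000)
cross product → J_v[:, 0] = (3.0000,3.0000,-0.0000)
J_ω[:, 0] = z_0
entry J[1][0] = 3.0000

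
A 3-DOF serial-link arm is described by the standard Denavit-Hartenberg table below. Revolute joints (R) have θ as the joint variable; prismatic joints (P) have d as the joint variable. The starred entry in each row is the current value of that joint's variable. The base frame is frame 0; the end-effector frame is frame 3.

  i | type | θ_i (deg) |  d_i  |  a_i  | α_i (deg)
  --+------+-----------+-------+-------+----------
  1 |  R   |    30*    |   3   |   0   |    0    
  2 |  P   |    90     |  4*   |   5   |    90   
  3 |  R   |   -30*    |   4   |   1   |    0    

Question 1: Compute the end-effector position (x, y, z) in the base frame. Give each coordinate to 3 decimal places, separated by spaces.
after link 1: o_1 = (0.0000, 0.0000, 3.0000)
after link 2: o_2 = (-2.5000, 4.3301, 7.0000)
after link 3: o_3 = (0.5311, 7.0801, 6.5000)

0.531 7.080 6.500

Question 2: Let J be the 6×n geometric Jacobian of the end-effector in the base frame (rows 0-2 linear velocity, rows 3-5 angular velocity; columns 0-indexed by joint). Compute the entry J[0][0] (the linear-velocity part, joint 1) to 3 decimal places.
-7.080

axis z_0 = ẑ; lever o_n−o_0 = (0.5311,7.0801,6.5000)
cross product → J_v[:, 0] = (-7.0801,0.5311,0.0000)
J_ω[:, 0] = z_0
entry J[0][0] = -7.0801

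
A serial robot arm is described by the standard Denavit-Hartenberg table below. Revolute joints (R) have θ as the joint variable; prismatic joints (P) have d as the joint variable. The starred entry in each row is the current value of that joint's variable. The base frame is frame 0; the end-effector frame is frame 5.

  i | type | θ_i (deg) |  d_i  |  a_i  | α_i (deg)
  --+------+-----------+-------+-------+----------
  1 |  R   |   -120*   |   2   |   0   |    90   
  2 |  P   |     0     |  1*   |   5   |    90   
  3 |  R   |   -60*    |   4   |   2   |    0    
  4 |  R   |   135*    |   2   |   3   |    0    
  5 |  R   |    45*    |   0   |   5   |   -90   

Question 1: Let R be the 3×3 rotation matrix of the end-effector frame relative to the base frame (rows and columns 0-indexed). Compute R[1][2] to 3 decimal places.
0.500

End-effector z-axis (col 2 of R) = (0.8660,0.5000,-0.0000)
R[1][2] = 0.5000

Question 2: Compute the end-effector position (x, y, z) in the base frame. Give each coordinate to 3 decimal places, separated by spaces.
-7.764 -0.456 -4.000

after link 1: o_1 = (0.0000, 0.0000, 2.0000)
after link 2: o_2 = (-3.3660, -3.8301, 2.0000)
after link 3: o_3 = (-2.3660, -5.5622, -2.0000)
after link 4: o_4 = (-5.2638, -4.7857, -4.0000)
after link 5: o_5 = (-7.7638, -0.4556, -4.0000)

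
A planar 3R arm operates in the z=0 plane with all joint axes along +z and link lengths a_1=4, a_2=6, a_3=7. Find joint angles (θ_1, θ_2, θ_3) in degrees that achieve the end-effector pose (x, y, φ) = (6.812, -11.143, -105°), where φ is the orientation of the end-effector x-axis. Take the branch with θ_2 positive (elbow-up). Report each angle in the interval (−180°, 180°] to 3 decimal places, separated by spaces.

-45.006 30.007 -90.001

wrist centre = target − a_3·(cos φ, sin φ) = (8.6237, -4.3815)
cos θ_2 = (93.5665−4²−6²)/(2·4·6) = 0.8660; θ_2 = 30.0065° (elbow-up)
β = atan2(-4.3815,8.6237) = -26.9341°; ψ = atan2(3.0006,9.1958) = 18.0715°
θ_1 = β − ψ = -45.0056°
θ_3 = φ − θ_1 − θ_2 = -90.0010° (wrapped to (-180°,180°])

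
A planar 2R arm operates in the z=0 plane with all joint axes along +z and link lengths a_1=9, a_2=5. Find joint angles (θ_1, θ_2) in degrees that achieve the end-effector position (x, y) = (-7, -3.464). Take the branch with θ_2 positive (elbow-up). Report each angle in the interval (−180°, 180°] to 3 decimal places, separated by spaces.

cos θ_2 = (60.9993−9²−5²)/(2·9·5) = -0.5000; θ_2 = 120.0005° (elbow-up)
β = atan2(-3.4640,-7.0000) = -153.6712°; ψ = atan2(4.3301,6.5000) = 33.6705°
θ_1 = β − ψ = -187.3417°

172.658 120.001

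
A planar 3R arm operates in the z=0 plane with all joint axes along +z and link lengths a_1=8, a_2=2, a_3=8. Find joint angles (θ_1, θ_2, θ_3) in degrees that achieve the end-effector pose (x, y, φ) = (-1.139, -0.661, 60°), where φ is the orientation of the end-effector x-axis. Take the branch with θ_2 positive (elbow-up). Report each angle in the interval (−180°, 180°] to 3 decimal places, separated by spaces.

-134.996 59.989 135.007

wrist centre = target − a_3·(cos φ, sin φ) = (-5.1390, -7.5892)
cos θ_2 = (84.0053−8²−2²)/(2·8·2) = 0.5002; θ_2 = 59.9890° (elbow-up)
β = atan2(-7.5892,-5.1390) = -124.1037°; ψ = atan2(1.7319,9.0003) = 10.8918°
θ_1 = β − ψ = -134.9956°
θ_3 = φ − θ_1 − θ_2 = 135.0066° (wrapped to (-180°,180°])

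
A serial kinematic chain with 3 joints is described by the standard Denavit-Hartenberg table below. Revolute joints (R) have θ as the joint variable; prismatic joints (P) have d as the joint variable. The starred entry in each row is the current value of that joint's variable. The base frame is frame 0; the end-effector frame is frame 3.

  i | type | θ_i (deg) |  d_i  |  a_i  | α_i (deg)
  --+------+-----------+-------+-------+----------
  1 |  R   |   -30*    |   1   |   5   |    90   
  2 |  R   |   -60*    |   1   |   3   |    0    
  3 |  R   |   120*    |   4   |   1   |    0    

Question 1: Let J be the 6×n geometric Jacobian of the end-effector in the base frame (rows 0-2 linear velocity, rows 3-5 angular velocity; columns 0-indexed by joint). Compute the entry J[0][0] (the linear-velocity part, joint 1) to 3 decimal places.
axis z_0 = ẑ; lever o_n−o_0 = (3.5622,-7.8301,-0.7321)
cross product → J_v[:, 0] = (7.8301,3.5622,-0.0000)
J_ω[:, 0] = z_0
entry J[0][0] = 7.8301

7.830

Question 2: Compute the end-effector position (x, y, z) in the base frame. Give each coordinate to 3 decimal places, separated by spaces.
after link 1: o_1 = (4.3301, -2.5000, 1.0000)
after link 2: o_2 = (5.1292, -4.1160, -1.5981)
after link 3: o_3 = (3.5622, -7.8301, -0.7321)

3.562 -7.830 -0.732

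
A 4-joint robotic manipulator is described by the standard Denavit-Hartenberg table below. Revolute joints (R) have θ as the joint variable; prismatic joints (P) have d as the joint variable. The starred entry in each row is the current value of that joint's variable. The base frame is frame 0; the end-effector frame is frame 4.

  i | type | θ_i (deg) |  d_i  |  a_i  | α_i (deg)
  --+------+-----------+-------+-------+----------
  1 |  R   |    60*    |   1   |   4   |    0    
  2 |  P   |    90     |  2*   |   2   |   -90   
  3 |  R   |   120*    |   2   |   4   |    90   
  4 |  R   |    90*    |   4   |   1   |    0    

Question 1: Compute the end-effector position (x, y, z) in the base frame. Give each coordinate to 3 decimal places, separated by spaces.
-2.500 2.598 -2.464

after link 1: o_1 = (2.0000, 3.4641, 1.0000)
after link 2: o_2 = (0.2679, 4.4641, 3.0000)
after link 3: o_3 = (1.0000, 1.7321, -0.4641)
after link 4: o_4 = (-2.5000, 2.5981, -2.4641)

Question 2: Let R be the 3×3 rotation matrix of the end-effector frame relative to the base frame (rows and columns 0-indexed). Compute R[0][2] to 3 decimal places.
End-effector z-axis (col 2 of R) = (-0.7500,0.4330,-0.5000)
R[0][2] = -0.7500

-0.750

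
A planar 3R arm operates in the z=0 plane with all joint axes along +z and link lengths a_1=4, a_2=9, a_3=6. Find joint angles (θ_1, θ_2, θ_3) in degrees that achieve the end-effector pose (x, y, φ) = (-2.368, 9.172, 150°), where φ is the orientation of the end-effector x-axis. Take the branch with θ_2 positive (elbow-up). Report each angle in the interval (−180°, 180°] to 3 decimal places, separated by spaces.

-44.991 134.996 59.996

wrist centre = target − a_3·(cos φ, sin φ) = (2.8282, 6.1720)
cos θ_2 = (46.0920−4²−9²)/(2·4·9) = -0.7071; θ_2 = 134.9958° (elbow-up)
β = atan2(6.1720,2.8282) = 65.3817°; ψ = atan2(6.3644,-2.3635) = 110.3730°
θ_1 = β − ψ = -44.9913°
θ_3 = φ − θ_1 − θ_2 = 59.9955° (wrapped to (-180°,180°])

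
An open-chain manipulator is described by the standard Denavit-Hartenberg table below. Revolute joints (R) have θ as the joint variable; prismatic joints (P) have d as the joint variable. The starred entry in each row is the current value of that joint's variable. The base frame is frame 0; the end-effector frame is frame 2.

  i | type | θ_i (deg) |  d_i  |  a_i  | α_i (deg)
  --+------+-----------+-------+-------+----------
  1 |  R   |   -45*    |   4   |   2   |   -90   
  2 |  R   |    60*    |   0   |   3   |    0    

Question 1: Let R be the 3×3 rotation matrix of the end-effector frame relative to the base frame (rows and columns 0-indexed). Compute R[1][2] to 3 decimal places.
End-effector z-axis (col 2 of R) = (0.7071,0.7071,0.0000)
R[1][2] = 0.7071

0.707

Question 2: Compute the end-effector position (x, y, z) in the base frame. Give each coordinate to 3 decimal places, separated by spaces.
2.475 -2.475 1.402

after link 1: o_1 = (1.4142, -1.4142, 4.0000)
after link 2: o_2 = (2.4749, -2.4749, 1.4019)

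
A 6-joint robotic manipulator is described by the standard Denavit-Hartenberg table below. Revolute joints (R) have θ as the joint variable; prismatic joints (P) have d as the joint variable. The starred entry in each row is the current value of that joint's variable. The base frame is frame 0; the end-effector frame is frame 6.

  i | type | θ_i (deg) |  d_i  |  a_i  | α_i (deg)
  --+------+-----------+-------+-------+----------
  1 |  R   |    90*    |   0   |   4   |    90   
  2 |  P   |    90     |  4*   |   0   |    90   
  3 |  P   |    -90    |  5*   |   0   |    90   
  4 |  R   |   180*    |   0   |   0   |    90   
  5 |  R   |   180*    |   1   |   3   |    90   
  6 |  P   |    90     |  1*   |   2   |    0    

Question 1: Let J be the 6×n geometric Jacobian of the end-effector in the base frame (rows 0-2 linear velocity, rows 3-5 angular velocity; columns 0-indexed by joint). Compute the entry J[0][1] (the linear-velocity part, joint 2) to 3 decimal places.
1.000

prismatic axis z_1 = (1.0000,-0.0000,0.0000)
J_v[:, 1] = z_1; J_ω[:, 1] = (0,0,0)
entry J[0][1] = 1.0000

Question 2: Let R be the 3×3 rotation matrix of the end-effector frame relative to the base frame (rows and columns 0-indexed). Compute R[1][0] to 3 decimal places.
End-effector x-axis (col 0 of R) = (-0.0000,1.0000,-0.0000)
R[1][0] = 1.0000

1.000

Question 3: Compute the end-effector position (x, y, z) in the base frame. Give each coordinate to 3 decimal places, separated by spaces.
after link 1: o_1 = (0.0000, 4.0000, 0.0000)
after link 2: o_2 = (4.0000, 4.0000, 0.0000)
after link 3: o_3 = (4.0000, 9.0000, -0.0000)
after link 4: o_4 = (4.0000, 9.0000, -0.0000)
after link 5: o_5 = (1.0000, 10.0000, -0.0000)
after link 6: o_6 = (1.0000, 12.0000, -1.0000)

1.000 12.000 -1.000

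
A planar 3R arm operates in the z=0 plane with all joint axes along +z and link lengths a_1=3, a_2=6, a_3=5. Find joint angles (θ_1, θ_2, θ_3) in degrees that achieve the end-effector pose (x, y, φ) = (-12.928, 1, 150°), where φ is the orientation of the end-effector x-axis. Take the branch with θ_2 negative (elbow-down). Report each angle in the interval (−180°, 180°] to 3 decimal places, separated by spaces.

wrist centre = target − a_3·(cos φ, sin φ) = (-8.5979, -1.5000)
cos θ_2 = (76.1734−3²−6²)/(2·3·6) = 0.8659; θ_2 = -30.0111° (elbow-down)
β = atan2(-1.5000,-8.5979) = -170.1037°; ψ = atan2(-3.0010,8.1956) = -20.1114°
θ_1 = β − ψ = -149.9922°
θ_3 = φ − θ_1 − θ_2 = -29.9966° (wrapped to (-180°,180°])

-149.992 -30.011 -29.997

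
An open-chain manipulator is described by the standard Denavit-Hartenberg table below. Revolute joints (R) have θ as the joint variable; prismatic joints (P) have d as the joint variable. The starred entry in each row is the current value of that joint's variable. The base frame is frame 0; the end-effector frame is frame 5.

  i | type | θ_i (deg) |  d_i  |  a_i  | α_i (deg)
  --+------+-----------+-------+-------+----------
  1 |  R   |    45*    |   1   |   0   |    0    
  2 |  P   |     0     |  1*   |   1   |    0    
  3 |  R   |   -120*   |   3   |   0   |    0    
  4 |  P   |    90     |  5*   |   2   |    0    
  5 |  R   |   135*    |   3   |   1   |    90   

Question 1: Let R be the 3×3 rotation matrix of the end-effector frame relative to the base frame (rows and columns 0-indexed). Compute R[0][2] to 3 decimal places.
End-effector z-axis (col 2 of R) = (0.5000,0.8660,0.0000)
R[0][2] = 0.5000

0.500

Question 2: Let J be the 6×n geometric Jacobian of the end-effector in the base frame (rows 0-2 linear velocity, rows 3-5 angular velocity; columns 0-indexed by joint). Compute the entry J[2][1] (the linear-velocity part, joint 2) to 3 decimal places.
1.000

prismatic axis z_1 = (0.0000,0.0000,1.0000)
J_v[:, 1] = z_1; J_ω[:, 1] = (0,0,0)
entry J[2][1] = 1.0000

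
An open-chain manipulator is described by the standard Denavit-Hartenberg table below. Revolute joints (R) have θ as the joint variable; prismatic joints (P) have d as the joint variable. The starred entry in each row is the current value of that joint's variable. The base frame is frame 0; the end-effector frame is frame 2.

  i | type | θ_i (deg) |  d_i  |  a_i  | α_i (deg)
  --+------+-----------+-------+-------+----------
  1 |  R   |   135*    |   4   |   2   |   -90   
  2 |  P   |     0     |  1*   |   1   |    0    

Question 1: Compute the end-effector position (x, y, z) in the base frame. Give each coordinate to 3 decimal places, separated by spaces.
after link 1: o_1 = (-1.4142, 1.4142, 4.0000)
after link 2: o_2 = (-2.8284, 1.4142, 4.0000)

-2.828 1.414 4.000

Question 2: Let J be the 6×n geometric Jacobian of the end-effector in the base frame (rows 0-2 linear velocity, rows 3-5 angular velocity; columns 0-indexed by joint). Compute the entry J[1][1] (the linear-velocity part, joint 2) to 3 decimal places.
-0.707

prismatic axis z_1 = (-0.7071,-0.7071,0.0000)
J_v[:, 1] = z_1; J_ω[:, 1] = (0,0,0)
entry J[1][1] = -0.7071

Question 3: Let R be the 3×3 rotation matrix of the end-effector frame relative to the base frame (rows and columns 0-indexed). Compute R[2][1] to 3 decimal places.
End-effector y-axis (col 1 of R) = (-0.0000,-0.0000,-1.0000)
R[2][1] = -1.0000

-1.000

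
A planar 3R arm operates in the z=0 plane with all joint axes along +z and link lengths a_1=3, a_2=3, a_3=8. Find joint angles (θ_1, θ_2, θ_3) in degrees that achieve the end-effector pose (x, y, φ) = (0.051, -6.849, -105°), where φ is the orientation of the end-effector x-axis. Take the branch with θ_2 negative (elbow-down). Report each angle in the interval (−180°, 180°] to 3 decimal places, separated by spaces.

89.990 -134.998 -59.993

wrist centre = target − a_3·(cos φ, sin φ) = (2.1216, 0.8784)
cos θ_2 = (5.2726−3²−3²)/(2·3·3) = -0.7071; θ_2 = -134.9977° (elbow-down)
β = atan2(0.8784,2.1216) = 22.4915°; ψ = atan2(-2.1214,0.8788) = -67.4989°
θ_1 = β − ψ = 89.9904°
θ_3 = φ − θ_1 − θ_2 = -59.9926° (wrapped to (-180°,180°])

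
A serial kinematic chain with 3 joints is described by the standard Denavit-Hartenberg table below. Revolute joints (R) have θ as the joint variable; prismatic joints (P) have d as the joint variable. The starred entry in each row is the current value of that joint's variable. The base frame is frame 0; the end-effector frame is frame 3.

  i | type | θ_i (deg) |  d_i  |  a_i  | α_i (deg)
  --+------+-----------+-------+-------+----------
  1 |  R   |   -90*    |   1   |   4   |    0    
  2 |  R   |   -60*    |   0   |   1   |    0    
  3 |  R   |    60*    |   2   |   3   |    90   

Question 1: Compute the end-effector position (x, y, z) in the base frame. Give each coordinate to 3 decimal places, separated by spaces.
after link 1: o_1 = (0.0000, -4.0000, 1.0000)
after link 2: o_2 = (-0.8660, -4.5000, 1.0000)
after link 3: o_3 = (-0.8660, -7.5000, 3.0000)

-0.866 -7.500 3.000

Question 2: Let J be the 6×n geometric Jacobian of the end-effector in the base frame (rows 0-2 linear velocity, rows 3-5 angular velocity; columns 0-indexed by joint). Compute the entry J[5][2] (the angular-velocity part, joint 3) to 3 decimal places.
axis z_2 = (0.0000,0.0000,1.0000); lever o_n−o_2 = (0.0000,-3.0000,2.0000)
cross product → J_v[:, 2] = (3.0000,0.0000,-0.0000)
J_ω[:, 2] = z_2
entry J[5][2] = 1.0000

1.000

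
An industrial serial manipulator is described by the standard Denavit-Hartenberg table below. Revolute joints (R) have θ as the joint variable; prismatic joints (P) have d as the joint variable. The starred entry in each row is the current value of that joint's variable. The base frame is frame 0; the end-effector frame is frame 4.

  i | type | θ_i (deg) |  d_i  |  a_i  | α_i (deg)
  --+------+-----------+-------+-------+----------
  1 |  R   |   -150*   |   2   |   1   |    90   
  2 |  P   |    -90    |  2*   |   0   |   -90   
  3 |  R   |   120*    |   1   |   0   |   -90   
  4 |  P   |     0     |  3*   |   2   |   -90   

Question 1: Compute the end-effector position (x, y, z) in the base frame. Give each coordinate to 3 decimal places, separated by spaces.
-2.616 0.531 5.598

after link 1: o_1 = (-0.8660, -0.5000, 2.0000)
after link 2: o_2 = (-1.8660, 1.2321, 2.0000)
after link 3: o_3 = (-2.7321, 0.7321, 2.0000)
after link 4: o_4 = (-2.6160, 0.5311, 5.5981)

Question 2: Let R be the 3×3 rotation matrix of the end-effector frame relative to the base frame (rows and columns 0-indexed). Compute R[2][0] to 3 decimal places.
End-effector x-axis (col 0 of R) = (0.4330,-0.7500,0.5000)
R[2][0] = 0.5000

0.500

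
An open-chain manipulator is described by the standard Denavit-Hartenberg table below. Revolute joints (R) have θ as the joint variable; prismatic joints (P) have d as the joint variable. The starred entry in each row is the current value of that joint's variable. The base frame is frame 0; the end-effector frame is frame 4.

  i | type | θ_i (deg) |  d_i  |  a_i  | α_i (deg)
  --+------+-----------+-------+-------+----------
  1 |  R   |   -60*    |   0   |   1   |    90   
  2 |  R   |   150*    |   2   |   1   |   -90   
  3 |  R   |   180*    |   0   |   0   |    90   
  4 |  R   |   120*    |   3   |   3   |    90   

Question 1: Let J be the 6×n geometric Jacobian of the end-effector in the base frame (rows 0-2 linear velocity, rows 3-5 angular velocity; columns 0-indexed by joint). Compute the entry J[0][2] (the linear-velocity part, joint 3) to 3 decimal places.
axis z_2 = (-0.2500,0.4330,-0.8660); lever o_n−o_2 = (1.2990,3.7500,-1.5000)
cross product → J_v[:, 2] = (2.5981,-1.5000,-1.5000)
J_ω[:, 2] = z_2
entry J[0][2] = 2.5981

2.598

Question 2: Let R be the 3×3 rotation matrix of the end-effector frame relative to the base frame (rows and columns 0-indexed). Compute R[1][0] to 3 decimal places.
End-effector x-axis (col 0 of R) = (-0.4330,0.7500,-0.5000)
R[1][0] = 0.7500

0.750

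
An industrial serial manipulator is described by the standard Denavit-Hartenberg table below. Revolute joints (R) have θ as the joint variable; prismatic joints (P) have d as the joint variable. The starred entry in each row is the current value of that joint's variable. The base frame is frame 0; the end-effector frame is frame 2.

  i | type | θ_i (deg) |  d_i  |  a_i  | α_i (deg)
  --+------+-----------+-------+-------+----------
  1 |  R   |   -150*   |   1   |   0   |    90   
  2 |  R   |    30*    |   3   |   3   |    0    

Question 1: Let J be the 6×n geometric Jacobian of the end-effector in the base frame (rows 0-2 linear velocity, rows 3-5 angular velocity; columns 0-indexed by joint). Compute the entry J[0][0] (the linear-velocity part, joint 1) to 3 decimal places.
-1.299

axis z_0 = ẑ; lever o_n−o_0 = (-3.7500,1.2990,2.5000)
cross product → J_v[:, 0] = (-1.2990,-3.7500,0.0000)
J_ω[:, 0] = z_0
entry J[0][0] = -1.2990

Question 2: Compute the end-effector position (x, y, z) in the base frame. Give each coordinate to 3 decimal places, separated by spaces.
-3.750 1.299 2.500

after link 1: o_1 = (0.0000, 0.0000, 1.0000)
after link 2: o_2 = (-3.7500, 1.2990, 2.5000)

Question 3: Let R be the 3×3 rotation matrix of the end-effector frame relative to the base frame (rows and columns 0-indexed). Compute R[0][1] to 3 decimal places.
End-effector y-axis (col 1 of R) = (0.4330,0.2500,0.8660)
R[0][1] = 0.4330

0.433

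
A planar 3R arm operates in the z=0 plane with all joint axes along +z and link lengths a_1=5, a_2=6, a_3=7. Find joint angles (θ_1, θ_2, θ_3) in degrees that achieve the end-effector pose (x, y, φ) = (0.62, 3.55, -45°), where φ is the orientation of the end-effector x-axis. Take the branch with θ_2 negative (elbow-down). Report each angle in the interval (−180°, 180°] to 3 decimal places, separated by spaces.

wrist centre = target − a_3·(cos φ, sin φ) = (-4.3297, 8.4997)
cos θ_2 = (90.9924−5²−6²)/(2·5·6) = 0.4999; θ_2 = -60.0084° (elbow-down)
β = atan2(8.4997,-4.3297) = 116.9942°; ψ = atan2(-5.1966,7.9992) = -33.0092°
θ_1 = β − ψ = 150.0033°
θ_3 = φ − θ_1 − θ_2 = -134.9950° (wrapped to (-180°,180°])

150.003 -60.008 -134.995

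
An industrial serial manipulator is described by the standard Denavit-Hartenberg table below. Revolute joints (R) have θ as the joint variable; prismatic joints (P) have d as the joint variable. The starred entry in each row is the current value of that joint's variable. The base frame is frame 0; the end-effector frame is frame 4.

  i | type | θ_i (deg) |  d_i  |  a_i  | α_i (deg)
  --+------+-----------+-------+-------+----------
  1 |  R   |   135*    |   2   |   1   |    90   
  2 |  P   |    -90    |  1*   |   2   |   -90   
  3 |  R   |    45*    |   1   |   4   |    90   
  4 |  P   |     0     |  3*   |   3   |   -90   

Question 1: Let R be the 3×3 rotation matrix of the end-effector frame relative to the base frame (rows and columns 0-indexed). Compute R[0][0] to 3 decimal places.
-0.500

End-effector x-axis (col 0 of R) = (-0.5000,-0.5000,-0.7071)
R[0][0] = -0.5000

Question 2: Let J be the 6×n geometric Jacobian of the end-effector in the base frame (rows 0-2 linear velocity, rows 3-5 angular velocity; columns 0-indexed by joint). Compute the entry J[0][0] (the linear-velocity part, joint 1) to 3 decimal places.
axis z_0 = ẑ; lever o_n−o_0 = (-2.7071,0.1213,-7.0711)
cross product → J_v[:, 0] = (-0.1213,-2.7071,0.0000)
J_ω[:, 0] = z_0
entry J[0][0] = -0.1213

-0.121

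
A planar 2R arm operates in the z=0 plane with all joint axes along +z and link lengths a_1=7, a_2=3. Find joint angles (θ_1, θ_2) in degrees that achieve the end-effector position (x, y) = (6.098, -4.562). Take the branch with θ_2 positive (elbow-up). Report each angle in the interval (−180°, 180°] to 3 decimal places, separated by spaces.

cos θ_2 = (57.9974−7²−3²)/(2·7·3) = -0.0001; θ_2 = 90.0035° (elbow-up)
β = atan2(-4.5620,6.0980) = -36.8007°; ψ = atan2(3.0000,6.9998) = 23.1991°
θ_1 = β − ψ = -59.9998°

-60.000 90.003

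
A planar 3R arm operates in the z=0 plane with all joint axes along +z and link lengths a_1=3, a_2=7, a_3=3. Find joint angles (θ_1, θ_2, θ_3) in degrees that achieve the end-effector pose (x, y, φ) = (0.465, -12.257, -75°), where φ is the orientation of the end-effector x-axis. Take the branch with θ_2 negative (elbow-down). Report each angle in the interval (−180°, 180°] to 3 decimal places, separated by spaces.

wrist centre = target − a_3·(cos φ, sin φ) = (-0.3115, -9.3592)
cos θ_2 = (87.6921−3²−7²)/(2·3·7) = 0.7070; θ_2 = -45.0124° (elbow-down)
β = atan2(-9.3592,-0.3115) = -91.9060°; ψ = atan2(-4.9508,7.9487) = -31.9166°
θ_1 = β − ψ = -59.9893°
θ_3 = φ − θ_1 − θ_2 = 30.0018° (wrapped to (-180°,180°])

-59.989 -45.012 30.002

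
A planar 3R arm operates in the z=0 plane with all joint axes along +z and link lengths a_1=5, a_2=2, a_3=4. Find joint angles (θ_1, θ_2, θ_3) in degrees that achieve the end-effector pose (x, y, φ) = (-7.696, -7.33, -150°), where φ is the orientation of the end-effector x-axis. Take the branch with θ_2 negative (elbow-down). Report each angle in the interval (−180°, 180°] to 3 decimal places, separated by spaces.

wrist centre = target − a_3·(cos φ, sin φ) = (-4.2319, -5.3300)
cos θ_2 = (46.3179−5²−2²)/(2·5·2) = 0.8659; θ_2 = -30.0151° (elbow-down)
β = atan2(-5.3300,-4.2319) = -128.4488°; ψ = atan2(-1.0005,6.7318) = -8.4533°
θ_1 = β − ψ = -119.9955°
θ_3 = φ − θ_1 − θ_2 = 0.0107° (wrapped to (-180°,180°])

-119.996 -30.015 0.011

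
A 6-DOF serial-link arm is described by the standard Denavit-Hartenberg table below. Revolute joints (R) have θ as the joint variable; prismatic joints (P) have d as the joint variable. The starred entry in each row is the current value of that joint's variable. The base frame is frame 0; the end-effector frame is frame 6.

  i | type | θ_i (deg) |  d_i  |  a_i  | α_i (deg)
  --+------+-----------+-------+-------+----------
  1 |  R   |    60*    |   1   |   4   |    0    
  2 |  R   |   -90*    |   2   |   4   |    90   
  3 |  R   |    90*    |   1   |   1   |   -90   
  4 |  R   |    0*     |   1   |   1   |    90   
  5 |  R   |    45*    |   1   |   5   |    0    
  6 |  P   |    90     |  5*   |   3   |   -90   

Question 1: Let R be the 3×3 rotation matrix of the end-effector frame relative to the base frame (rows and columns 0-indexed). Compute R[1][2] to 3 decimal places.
End-effector z-axis (col 2 of R) = (0.6124,-0.3536,-0.7071)
R[1][2] = -0.3536

-0.354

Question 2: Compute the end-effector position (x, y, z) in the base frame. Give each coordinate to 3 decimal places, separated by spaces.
-3.801 -1.270 6.414

after link 1: o_1 = (2.0000, 3.4641, 1.0000)
after link 2: o_2 = (5.4641, 1.4641, 3.0000)
after link 3: o_3 = (4.9641, 0.5981, 4.0000)
after link 4: o_4 = (4.0981, 1.0981, 5.0000)
after link 5: o_5 = (0.5362, 1.9998, 8.5355)
after link 6: o_6 = (-3.8009, -1.2696, 6.4142)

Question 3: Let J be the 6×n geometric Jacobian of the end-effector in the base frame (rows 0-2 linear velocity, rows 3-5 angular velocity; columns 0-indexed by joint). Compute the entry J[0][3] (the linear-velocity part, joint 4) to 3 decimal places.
axis z_3 = (-0.8660,0.5000,0.0000); lever o_n−o_3 = (-8.7650,-1.8677,2.4142)
cross product → J_v[:, 3] = (1.2071,2.0908,6.0000)
J_ω[:, 3] = z_3
entry J[0][3] = 1.2071

1.207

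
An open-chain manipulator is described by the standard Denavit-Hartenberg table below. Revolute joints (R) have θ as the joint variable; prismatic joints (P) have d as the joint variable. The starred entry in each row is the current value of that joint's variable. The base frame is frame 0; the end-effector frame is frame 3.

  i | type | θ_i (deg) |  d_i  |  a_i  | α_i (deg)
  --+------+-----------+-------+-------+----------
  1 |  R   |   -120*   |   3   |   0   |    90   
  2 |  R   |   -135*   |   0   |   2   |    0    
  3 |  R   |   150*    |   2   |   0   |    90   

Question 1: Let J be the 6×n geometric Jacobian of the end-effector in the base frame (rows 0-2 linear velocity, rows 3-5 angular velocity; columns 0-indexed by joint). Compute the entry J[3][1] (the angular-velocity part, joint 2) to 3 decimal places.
axis z_1 = (-0.8660,0.5000,0.0000); lever o_n−o_1 = (-1.0249,2.2247,-1.4142)
cross product → J_v[:, 1] = (-0.7071,-1.2247,-1.4142)
J_ω[:, 1] = z_1
entry J[3][1] = -0.8660

-0.866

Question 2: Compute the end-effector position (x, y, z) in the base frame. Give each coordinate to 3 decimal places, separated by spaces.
-1.025 2.225 1.586

after link 1: o_1 = (0.0000, 0.0000, 3.0000)
after link 2: o_2 = (0.7071, 1.2247, 1.5858)
after link 3: o_3 = (-1.0249, 2.2247, 1.5858)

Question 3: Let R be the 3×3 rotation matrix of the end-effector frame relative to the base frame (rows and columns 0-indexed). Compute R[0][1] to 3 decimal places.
End-effector y-axis (col 1 of R) = (-0.8660,0.5000,0.0000)
R[0][1] = -0.8660

-0.866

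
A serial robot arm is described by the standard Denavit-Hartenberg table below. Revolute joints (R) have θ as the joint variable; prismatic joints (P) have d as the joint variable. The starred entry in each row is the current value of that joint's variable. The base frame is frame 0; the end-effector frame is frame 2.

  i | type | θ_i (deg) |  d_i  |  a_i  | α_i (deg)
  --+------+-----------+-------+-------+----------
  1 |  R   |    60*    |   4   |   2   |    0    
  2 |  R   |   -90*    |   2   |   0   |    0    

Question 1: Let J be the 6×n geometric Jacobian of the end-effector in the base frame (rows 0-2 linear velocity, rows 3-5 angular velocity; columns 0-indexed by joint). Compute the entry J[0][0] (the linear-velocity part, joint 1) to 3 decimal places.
axis z_0 = ẑ; lever o_n−o_0 = (1.0000,1.7321,6.0000)
cross product → J_v[:, 0] = (-1.7321,1.0000,0.0000)
J_ω[:, 0] = z_0
entry J[0][0] = -1.7321

-1.732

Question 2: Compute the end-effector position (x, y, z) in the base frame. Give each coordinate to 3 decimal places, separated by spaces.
1.000 1.732 6.000

after link 1: o_1 = (1.0000, 1.7321, 4.0000)
after link 2: o_2 = (1.0000, 1.7321, 6.0000)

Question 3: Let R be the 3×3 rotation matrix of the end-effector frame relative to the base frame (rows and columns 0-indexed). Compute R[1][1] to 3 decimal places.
End-effector y-axis (col 1 of R) = (0.5000,0.8660,0.0000)
R[1][1] = 0.8660

0.866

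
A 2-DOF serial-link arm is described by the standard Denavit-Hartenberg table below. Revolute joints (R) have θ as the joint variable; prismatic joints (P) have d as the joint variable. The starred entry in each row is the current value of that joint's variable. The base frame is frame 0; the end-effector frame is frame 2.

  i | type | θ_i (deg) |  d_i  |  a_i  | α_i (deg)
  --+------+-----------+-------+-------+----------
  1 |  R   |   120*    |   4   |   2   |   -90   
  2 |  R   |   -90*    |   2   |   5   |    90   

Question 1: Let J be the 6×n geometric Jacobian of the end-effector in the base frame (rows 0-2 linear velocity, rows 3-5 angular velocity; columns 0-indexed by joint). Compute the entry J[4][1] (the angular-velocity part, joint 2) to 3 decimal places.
axis z_1 = (-0.8660,-0.5000,0.0000); lever o_n−o_1 = (-1.7321,-1.0000,5.0000)
cross product → J_v[:, 1] = (-2.5000,4.3301,-0.0000)
J_ω[:, 1] = z_1
entry J[4][1] = -0.5000

-0.500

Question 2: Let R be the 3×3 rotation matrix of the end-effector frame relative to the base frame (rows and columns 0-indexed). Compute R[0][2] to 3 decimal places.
0.500

End-effector z-axis (col 2 of R) = (0.5000,-0.8660,0.0000)
R[0][2] = 0.5000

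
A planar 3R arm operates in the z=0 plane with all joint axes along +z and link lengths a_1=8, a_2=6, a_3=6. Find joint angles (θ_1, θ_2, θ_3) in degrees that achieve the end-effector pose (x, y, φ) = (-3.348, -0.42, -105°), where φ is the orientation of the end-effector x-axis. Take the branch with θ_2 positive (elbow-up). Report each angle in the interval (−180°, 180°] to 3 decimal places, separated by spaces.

wrist centre = target − a_3·(cos φ, sin φ) = (-1.7951, 5.3756)
cos θ_2 = (32.1189−8²−6²)/(2·8·6) = -0.7071; θ_2 = 134.9990° (elbow-up)
β = atan2(5.3756,-1.7951) = 108.4660°; ψ = atan2(4.2427,3.7574) = 48.4713°
θ_1 = β − ψ = 59.9947°
θ_3 = φ − θ_1 − θ_2 = 60.0063° (wrapped to (-180°,180°])

59.995 134.999 60.006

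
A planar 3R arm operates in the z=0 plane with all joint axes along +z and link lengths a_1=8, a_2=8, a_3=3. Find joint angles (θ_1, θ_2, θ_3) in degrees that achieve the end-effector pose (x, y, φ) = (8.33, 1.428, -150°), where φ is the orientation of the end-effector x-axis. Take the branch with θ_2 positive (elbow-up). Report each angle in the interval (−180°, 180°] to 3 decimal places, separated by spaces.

wrist centre = target − a_3·(cos φ, sin φ) = (10.9281, 2.9280)
cos θ_2 = (127.9960−8²−8²)/(2·8·8) = -0.0000; θ_2 = 90.0018° (elbow-up)
β = atan2(2.9280,10.9281) = 14.9992°; ψ = atan2(8.0000,7.9998) = 45.0009°
θ_1 = β − ψ = -30.0017°
θ_3 = φ − θ_1 − θ_2 = 149.9999° (wrapped to (-180°,180°])

-30.002 90.002 150.000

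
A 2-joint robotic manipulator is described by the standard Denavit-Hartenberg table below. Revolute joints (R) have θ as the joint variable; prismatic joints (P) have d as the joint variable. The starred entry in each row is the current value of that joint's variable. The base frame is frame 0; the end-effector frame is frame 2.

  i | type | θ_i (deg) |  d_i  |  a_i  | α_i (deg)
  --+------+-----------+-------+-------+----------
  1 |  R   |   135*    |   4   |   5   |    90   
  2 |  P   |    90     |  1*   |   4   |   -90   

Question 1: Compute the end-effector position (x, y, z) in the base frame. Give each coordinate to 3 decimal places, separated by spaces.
-2.828 4.243 8.000

after link 1: o_1 = (-3.5355, 3.5355, 4.0000)
after link 2: o_2 = (-2.8284, 4.2426, 8.0000)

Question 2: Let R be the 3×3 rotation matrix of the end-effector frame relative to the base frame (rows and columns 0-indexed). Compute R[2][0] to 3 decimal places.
End-effector x-axis (col 0 of R) = (-0.0000,0.0000,1.0000)
R[2][0] = 1.0000

1.000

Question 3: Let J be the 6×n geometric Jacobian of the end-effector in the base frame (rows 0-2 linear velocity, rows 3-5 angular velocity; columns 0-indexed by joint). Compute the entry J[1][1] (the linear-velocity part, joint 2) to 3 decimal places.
prismatic axis z_1 = (0.7071,0.7071,0.0000)
J_v[:, 1] = z_1; J_ω[:, 1] = (0,0,0)
entry J[1][1] = 0.7071

0.707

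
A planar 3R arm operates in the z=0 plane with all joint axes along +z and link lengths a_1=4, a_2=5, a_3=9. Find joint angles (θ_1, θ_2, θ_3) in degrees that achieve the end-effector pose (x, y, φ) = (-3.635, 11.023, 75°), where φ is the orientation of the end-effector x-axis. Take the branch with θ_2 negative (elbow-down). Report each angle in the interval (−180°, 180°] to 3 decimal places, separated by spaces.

wrist centre = target − a_3·(cos φ, sin φ) = (-5.9644, 2.3297)
cos θ_2 = (41.0011−4²−5²)/(2·4·5) = 0.0000; θ_2 = -89.9985° (elbow-down)
β = atan2(2.3297,-5.9644) = 158.6645°; ψ = atan2(-5.0000,4.0001) = -51.3393°
θ_1 = β − ψ = 210.0038°
θ_3 = φ − θ_1 − θ_2 = -45.0053° (wrapped to (-180°,180°])

-149.996 -89.998 -45.005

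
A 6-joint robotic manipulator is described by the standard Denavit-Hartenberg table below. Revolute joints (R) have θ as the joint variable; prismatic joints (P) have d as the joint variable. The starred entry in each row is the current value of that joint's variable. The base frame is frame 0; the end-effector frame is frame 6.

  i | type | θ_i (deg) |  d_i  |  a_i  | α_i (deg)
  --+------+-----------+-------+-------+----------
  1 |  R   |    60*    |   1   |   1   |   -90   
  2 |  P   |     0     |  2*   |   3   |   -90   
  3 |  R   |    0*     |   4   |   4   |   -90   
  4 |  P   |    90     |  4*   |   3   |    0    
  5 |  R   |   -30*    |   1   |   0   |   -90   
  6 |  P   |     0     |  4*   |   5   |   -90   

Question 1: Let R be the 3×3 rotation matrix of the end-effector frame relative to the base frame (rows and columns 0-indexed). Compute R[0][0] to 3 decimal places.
End-effector x-axis (col 0 of R) = (0.2500,0.4330,0.8660)
R[0][0] = 0.2500

0.250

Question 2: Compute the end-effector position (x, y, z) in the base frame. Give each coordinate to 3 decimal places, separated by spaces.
after link 1: o_1 = (0.5000, 0.8660, 1.0000)
after link 2: o_2 = (0.2679, 4.4641, 1.0000)
after link 3: o_3 = (2.2679, 7.9282, -3.0000)
after link 4: o_4 = (5.7321, 5.9282, -0.0000)
after link 5: o_5 = (6.5981, 5.4282, -0.0000)
after link 6: o_6 = (6.1160, 4.5933, 6.3301)

6.116 4.593 6.330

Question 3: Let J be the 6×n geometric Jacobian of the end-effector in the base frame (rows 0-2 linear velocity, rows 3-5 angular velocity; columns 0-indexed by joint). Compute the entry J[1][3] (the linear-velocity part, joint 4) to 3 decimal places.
prismatic axis z_3 = (0.8660,-0.5000,-0.0000)
J_v[:, 3] = z_3; J_ω[:, 3] = (0,0,0)
entry J[1][3] = -0.5000

-0.500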